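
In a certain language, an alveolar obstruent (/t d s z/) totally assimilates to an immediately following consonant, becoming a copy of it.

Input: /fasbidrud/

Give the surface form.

[fabbirrud]

/s/ before /b/ → [b] (total assimilation)
/d/ before /r/ → [r] (total assimilation)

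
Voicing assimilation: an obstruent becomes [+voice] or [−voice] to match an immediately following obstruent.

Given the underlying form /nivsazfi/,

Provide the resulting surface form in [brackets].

[nifsasfi]

/v/ before /s/ (voiceless) → [f]
/z/ before /f/ (voiceless) → [s]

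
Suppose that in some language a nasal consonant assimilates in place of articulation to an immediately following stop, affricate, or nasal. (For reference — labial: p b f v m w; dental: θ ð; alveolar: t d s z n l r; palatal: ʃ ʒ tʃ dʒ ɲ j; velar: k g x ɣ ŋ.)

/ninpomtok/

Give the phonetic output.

[nimpontok]

/n/ before /p/ (labial) → [m]
/m/ before /t/ (alveolar) → [n]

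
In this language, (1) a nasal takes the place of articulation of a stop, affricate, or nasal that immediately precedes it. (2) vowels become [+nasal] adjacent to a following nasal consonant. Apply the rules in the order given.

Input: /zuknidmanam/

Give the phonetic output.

[zukŋidnãnãm]

Rule 1: /n/ after /k/ (velar) → [ŋ]
Rule 1: /m/ after /d/ (alveolar) → [n]
After rule 1: zukŋidnanam
Rule 2: /a/ before nasal /n/ → [ã]
Rule 2: /a/ before nasal /m/ → [ã]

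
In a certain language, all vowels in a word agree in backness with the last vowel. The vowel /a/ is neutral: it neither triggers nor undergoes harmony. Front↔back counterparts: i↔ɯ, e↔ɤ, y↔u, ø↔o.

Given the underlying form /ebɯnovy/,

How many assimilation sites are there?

/ɯ/ harmonizes with /y/ ([-back]) → [i]
/o/ harmonizes with /y/ ([-back]) → [ø]
2 segments change.

2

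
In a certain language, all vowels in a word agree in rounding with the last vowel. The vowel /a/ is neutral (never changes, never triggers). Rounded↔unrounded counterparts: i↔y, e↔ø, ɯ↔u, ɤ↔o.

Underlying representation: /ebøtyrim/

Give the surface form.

[ebetirim]

/ø/ harmonizes with /i/ ([-round]) → [e]
/y/ harmonizes with /i/ ([-round]) → [i]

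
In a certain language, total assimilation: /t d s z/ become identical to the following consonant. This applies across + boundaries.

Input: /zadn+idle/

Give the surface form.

[zann+ille]

/d/ before /n/ → [n] (total assimilation)
/d/ before /l/ → [l] (total assimilation)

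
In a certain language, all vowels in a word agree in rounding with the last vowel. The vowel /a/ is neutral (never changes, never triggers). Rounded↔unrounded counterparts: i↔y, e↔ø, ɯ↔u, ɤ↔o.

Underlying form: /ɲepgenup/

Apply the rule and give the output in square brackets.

/e/ harmonizes with /u/ ([+round]) → [ø]
/e/ harmonizes with /u/ ([+round]) → [ø]

[ɲøpgønup]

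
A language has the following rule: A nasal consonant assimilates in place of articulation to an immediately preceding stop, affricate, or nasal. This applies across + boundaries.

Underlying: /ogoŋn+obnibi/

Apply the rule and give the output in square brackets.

[ogoŋŋ+obmibi]

/n/ after /ŋ/ (velar) → [ŋ]
/n/ after /b/ (labial) → [m]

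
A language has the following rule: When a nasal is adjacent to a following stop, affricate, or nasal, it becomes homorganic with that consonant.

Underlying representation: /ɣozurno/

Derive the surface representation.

no segment meets the rule's conditions; no change.

[ɣozurno]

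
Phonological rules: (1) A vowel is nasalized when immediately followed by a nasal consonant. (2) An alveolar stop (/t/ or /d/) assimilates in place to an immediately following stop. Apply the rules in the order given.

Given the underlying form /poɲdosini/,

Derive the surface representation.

Rule 1: /o/ before nasal /ɲ/ → [õ]
Rule 1: /i/ before nasal /n/ → [ĩ]
After rule 1: põɲdosĩni
Rule 2: no segment meets the rule's conditions; no change.

[põɲdosĩni]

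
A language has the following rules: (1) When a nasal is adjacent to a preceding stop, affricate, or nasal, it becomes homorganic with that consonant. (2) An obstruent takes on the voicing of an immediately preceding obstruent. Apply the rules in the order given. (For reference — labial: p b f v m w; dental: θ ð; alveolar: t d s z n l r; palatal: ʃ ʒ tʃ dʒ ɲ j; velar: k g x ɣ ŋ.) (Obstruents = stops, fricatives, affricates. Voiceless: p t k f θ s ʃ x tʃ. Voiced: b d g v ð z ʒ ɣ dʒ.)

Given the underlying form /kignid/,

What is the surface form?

Rule 1: /n/ after /g/ (velar) → [ŋ]
After rule 1: kigŋid
Rule 2: no segment meets the rule's conditions; no change.

[kigŋid]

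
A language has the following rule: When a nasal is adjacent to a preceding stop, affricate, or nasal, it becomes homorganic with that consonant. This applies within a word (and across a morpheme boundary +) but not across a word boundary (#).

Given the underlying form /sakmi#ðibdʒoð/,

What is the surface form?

[sakŋi#ðibdʒoð]

/m/ after /k/ (velar) → [ŋ]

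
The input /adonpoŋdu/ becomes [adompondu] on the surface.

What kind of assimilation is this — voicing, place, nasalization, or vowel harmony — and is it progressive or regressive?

/n/→[m] /ŋ/→[n].
Each target copies a feature from the following segment, so the direction is regressive.

place assimilation, regressive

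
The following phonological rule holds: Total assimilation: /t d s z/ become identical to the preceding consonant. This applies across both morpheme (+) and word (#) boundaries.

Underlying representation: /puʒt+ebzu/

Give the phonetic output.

[puʒʒ+ebbu]

/t/ after /ʒ/ → [ʒ] (total assimilation)
/z/ after /b/ → [b] (total assimilation)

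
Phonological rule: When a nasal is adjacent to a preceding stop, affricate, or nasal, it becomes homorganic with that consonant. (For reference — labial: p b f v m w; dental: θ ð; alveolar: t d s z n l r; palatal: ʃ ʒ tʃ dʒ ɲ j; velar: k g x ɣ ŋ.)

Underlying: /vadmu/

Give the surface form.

[vadnu]

/m/ after /d/ (alveolar) → [n]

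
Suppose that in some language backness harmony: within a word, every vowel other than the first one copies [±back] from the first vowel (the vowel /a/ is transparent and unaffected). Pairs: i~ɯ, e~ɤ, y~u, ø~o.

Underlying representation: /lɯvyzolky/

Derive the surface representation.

[lɯvuzolku]

/y/ harmonizes with /ɯ/ ([+back]) → [u]
/y/ harmonizes with /ɯ/ ([+back]) → [u]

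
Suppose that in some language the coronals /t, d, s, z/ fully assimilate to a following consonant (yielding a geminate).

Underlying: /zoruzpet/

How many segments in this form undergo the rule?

/z/ before /p/ → [p] (total assimilation)
1 segment changes.

1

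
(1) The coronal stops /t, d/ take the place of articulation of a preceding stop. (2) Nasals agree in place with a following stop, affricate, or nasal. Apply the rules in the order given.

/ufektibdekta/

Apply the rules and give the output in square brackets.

[ufekkibbekka]

Rule 1: /t/ after /k/ (velar) → [k]
Rule 1: /d/ after /b/ (labial) → [b]
Rule 1: /t/ after /k/ (velar) → [k]
After rule 1: ufekkibbekka
Rule 2: no segment meets the rule's conditions; no change.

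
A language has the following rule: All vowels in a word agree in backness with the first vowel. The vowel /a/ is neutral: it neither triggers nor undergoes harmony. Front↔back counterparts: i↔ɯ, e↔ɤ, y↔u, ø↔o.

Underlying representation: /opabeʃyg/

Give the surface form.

/e/ harmonizes with /o/ ([+back]) → [ɤ]
/y/ harmonizes with /o/ ([+back]) → [u]

[opabɤʃug]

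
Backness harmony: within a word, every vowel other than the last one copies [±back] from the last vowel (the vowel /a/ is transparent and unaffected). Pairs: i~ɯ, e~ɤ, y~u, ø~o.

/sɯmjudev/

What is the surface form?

[simjydev]

/ɯ/ harmonizes with /e/ ([-back]) → [i]
/u/ harmonizes with /e/ ([-back]) → [y]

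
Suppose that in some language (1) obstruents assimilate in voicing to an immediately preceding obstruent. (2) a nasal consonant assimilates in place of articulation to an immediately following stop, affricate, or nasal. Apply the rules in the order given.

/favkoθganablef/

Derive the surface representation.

Rule 1: /k/ after /v/ (voiced) → [g]
Rule 1: /g/ after /θ/ (voiceless) → [k]
After rule 1: favgoθkanablef
Rule 2: no segment meets the rule's conditions; no change.

[favgoθkanablef]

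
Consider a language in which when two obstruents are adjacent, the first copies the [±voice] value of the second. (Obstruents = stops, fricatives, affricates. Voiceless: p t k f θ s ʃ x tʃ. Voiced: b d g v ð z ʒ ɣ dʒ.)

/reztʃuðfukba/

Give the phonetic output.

[restʃuθfugba]

/z/ before /tʃ/ (voiceless) → [s]
/ð/ before /f/ (voiceless) → [θ]
/k/ before /b/ (voiced) → [g]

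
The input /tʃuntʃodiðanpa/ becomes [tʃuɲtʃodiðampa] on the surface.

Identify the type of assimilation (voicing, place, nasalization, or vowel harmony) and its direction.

/n/→[ɲ] /n/→[m].
Each target copies a feature from the following segment, so the direction is regressive.

place assimilation, regressive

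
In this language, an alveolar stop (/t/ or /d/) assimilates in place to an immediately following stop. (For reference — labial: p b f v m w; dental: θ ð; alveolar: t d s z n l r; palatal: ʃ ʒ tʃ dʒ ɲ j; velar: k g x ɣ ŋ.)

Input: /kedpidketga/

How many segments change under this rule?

3

/d/ before /p/ (labial) → [b]
/d/ before /k/ (velar) → [g]
/t/ before /g/ (velar) → [k]
3 segments change.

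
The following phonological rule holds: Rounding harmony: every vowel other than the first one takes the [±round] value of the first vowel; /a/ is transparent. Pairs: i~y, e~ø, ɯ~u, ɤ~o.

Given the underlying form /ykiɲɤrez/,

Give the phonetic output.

[ykyɲorøz]

/i/ harmonizes with /y/ ([+round]) → [y]
/ɤ/ harmonizes with /y/ ([+round]) → [o]
/e/ harmonizes with /y/ ([+round]) → [ø]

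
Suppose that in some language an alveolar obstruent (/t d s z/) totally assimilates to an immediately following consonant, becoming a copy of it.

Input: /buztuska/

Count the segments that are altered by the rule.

/z/ before /t/ → [t] (total assimilation)
/s/ before /k/ → [k] (total assimilation)
2 segments change.

2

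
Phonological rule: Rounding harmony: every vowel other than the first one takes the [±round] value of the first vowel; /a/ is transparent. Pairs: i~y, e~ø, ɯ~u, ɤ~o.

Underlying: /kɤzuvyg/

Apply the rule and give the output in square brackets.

/u/ harmonizes with /ɤ/ ([-round]) → [ɯ]
/y/ harmonizes with /ɤ/ ([-round]) → [i]

[kɤzɯvig]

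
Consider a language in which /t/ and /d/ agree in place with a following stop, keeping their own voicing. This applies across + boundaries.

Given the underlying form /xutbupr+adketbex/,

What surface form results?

[xupbupr+agkepbex]

/t/ before /b/ (labial) → [p]
/d/ before /k/ (velar) → [g]
/t/ before /b/ (labial) → [p]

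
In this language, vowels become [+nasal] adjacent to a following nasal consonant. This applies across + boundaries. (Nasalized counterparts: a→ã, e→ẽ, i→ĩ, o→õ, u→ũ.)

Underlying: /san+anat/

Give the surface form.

/a/ before nasal /n/ → [ã]
/a/ before nasal /n/ → [ã]

[sãn+ãnat]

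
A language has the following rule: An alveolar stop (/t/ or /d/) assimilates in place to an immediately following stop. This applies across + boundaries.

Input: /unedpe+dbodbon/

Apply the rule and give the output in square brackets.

[unebpe+bbobbon]

/d/ before /p/ (labial) → [b]
/d/ before /b/ (labial) → [b]
/d/ before /b/ (labial) → [b]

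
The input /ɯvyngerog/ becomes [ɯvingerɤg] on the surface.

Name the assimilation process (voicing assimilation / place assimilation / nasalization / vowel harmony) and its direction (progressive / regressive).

/y/→[i] /o/→[ɤ].
Vowels agree with the first vowel, so the harmony is progressive.

vowel harmony, progressive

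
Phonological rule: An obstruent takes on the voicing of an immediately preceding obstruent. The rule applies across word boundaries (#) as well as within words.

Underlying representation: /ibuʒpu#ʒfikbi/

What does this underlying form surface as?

/p/ after /ʒ/ (voiced) → [b]
/f/ after /ʒ/ (voiced) → [v]
/b/ after /k/ (voiceless) → [p]

[ibuʒbu#ʒvikpi]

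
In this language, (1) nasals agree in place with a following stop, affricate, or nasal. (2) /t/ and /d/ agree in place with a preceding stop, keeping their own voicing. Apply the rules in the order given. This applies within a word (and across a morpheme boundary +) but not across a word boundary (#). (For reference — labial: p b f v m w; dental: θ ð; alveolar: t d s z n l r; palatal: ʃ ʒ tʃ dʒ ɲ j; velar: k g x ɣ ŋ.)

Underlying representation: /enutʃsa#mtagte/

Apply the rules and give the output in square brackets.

[enutʃsa#ntagke]

Rule 1: /m/ before /t/ (alveolar) → [n]
After rule 1: enutʃsa#ntagte
Rule 2: /t/ after /g/ (velar) → [k]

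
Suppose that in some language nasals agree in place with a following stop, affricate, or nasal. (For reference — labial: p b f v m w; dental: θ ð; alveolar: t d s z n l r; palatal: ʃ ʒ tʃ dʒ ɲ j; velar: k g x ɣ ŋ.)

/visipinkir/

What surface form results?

/n/ before /k/ (velar) → [ŋ]

[visipiŋkir]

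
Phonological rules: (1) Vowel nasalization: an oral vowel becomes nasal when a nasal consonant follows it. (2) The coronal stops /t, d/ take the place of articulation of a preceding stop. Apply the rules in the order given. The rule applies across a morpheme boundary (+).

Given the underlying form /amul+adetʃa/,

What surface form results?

Rule 1: /a/ before nasal /m/ → [ã]
After rule 1: ãmul+adetʃa
Rule 2: no segment meets the rule's conditions; no change.

[ãmul+adetʃa]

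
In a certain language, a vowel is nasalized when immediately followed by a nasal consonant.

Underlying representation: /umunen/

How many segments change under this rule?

3

/u/ before nasal /m/ → [ũ]
/u/ before nasal /n/ → [ũ]
/e/ before nasal /n/ → [ẽ]
3 segments change.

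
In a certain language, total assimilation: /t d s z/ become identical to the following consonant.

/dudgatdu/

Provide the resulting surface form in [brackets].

[duggaddu]

/d/ before /g/ → [g] (total assimilation)
/t/ before /d/ → [d] (total assimilation)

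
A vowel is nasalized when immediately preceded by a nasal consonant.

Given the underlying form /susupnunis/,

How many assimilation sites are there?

2

/u/ after nasal /n/ → [ũ]
/i/ after nasal /n/ → [ĩ]
2 segments change.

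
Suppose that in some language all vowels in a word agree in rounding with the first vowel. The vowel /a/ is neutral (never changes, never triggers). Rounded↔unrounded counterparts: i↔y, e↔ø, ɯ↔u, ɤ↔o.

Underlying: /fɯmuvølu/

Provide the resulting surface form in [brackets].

[fɯmɯvelɯ]

/u/ harmonizes with /ɯ/ ([-round]) → [ɯ]
/ø/ harmonizes with /ɯ/ ([-round]) → [e]
/u/ harmonizes with /ɯ/ ([-round]) → [ɯ]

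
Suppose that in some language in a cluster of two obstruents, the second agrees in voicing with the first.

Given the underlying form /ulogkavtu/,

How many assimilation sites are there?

/k/ after /g/ (voiced) → [g]
/t/ after /v/ (voiced) → [d]
2 segments change.

2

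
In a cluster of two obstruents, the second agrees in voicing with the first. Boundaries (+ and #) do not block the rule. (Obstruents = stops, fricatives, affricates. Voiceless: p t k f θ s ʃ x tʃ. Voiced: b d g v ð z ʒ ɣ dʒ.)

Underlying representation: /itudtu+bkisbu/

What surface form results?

/t/ after /d/ (voiced) → [d]
/k/ after /b/ (voiced) → [g]
/b/ after /s/ (voiceless) → [p]

[ituddu+bgispu]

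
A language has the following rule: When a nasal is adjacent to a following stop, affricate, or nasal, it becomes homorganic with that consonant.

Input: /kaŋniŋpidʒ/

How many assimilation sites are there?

2

/ŋ/ before /n/ (alveolar) → [n]
/ŋ/ before /p/ (labial) → [m]
2 segments change.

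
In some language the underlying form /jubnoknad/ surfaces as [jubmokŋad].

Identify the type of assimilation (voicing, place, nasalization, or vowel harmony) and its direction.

/n/→[m] /n/→[ŋ].
Each target copies a feature from the preceding segment, so the direction is progressive.

place assimilation, progressive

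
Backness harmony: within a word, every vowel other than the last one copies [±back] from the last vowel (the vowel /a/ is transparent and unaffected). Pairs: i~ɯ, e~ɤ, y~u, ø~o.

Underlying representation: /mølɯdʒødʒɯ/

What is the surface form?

[molɯdʒodʒɯ]

/ø/ harmonizes with /ɯ/ ([+back]) → [o]
/ø/ harmonizes with /ɯ/ ([+back]) → [o]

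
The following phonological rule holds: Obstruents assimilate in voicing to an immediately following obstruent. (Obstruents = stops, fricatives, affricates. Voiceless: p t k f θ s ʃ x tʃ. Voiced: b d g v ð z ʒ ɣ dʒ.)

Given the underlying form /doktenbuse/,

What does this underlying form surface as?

no segment meets the rule's conditions; no change.

[doktenbuse]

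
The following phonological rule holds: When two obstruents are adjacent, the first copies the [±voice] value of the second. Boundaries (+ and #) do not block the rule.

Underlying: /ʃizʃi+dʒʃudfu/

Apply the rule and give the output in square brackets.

[ʃisʃi+tʃʃutfu]

/z/ before /ʃ/ (voiceless) → [s]
/dʒ/ before /ʃ/ (voiceless) → [tʃ]
/d/ before /f/ (voiceless) → [t]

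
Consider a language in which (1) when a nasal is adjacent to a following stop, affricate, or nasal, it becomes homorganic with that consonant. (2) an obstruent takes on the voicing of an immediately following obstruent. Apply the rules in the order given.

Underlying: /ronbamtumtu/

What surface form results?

Rule 1: /n/ before /b/ (labial) → [m]
Rule 1: /m/ before /t/ (alveolar) → [n]
Rule 1: /m/ before /t/ (alveolar) → [n]
After rule 1: rombantuntu
Rule 2: no segment meets the rule's conditions; no change.

[rombantuntu]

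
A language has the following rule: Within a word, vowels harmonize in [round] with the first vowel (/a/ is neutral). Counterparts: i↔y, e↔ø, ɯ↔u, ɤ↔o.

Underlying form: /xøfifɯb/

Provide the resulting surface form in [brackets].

/i/ harmonizes with /ø/ ([+round]) → [y]
/ɯ/ harmonizes with /ø/ ([+round]) → [u]

[xøfyfub]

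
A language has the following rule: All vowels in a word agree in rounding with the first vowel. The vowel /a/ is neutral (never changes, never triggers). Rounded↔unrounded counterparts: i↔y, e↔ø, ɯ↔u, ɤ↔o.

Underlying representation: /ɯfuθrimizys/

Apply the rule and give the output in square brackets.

/u/ harmonizes with /ɯ/ ([-round]) → [ɯ]
/y/ harmonizes with /ɯ/ ([-round]) → [i]

[ɯfɯθrimizis]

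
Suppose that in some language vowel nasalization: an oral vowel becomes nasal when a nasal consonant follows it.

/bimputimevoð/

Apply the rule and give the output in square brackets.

[bĩmputĩmevoð]

/i/ before nasal /m/ → [ĩ]
/i/ before nasal /m/ → [ĩ]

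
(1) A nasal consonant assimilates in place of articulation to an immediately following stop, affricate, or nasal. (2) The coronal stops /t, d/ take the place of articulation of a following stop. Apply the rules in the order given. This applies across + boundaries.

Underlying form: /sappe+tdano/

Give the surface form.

[sappe+tdano]

Rule 1: no segment meets the rule's conditions; no change.
After rule 1: sappe+tdano
Rule 2: no segment meets the rule's conditions; no change.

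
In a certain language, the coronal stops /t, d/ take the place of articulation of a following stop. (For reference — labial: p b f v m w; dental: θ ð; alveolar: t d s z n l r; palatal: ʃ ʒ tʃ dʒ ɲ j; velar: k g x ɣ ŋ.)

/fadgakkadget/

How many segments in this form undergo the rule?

2

/d/ before /g/ (velar) → [g]
/d/ before /g/ (velar) → [g]
2 segments change.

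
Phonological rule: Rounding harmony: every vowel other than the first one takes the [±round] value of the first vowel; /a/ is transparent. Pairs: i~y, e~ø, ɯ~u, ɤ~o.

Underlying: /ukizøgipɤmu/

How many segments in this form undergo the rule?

/i/ harmonizes with /u/ ([+round]) → [y]
/i/ harmonizes with /u/ ([+round]) → [y]
/ɤ/ harmonizes with /u/ ([+round]) → [o]
3 segments change.

3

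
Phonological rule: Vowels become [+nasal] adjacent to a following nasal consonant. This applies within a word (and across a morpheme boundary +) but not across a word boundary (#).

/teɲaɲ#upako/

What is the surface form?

/e/ before nasal /ɲ/ → [ẽ]
/a/ before nasal /ɲ/ → [ã]

[tẽɲãɲ#upako]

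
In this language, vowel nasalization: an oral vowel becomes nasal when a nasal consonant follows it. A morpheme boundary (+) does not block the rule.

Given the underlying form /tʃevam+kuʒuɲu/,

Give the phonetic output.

/a/ before nasal /m/ → [ã]
/u/ before nasal /ɲ/ → [ũ]

[tʃevãm+kuʒũɲu]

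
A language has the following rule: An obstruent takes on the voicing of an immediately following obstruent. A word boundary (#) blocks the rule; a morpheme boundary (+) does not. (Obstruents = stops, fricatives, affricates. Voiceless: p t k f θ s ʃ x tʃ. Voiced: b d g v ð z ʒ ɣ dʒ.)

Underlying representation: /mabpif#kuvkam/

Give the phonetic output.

[mappif#kufkam]

/b/ before /p/ (voiceless) → [p]
/v/ before /k/ (voiceless) → [f]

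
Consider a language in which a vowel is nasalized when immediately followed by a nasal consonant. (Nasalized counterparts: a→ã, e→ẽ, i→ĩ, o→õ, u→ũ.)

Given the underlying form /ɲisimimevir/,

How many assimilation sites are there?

2

/i/ before nasal /m/ → [ĩ]
/i/ before nasal /m/ → [ĩ]
2 segments change.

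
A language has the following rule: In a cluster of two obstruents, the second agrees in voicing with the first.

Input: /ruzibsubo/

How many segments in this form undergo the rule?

1

/s/ after /b/ (voiced) → [z]
1 segment changes.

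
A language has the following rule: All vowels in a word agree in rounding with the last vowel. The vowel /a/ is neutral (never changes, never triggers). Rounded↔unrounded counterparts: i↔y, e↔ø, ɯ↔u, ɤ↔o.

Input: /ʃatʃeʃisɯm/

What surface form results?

[ʃatʃeʃisɯm]

no segment meets the rule's conditions; no change.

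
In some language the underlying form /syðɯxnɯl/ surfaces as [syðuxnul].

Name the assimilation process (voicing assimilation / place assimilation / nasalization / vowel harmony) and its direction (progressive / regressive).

/ɯ/→[u] /ɯ/→[u].
Vowels agree with the first vowel, so the harmony is progressive.

vowel harmony, progressive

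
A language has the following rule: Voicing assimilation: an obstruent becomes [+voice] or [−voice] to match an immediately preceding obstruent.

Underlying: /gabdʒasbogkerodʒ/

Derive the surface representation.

[gabdʒaspoggerodʒ]

/b/ after /s/ (voiceless) → [p]
/k/ after /g/ (voiced) → [g]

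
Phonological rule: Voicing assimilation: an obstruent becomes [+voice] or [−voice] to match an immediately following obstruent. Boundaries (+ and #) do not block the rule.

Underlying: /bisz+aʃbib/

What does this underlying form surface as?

/s/ before /z/ (voiced) → [z]
/ʃ/ before /b/ (voiced) → [ʒ]

[bizz+aʒbib]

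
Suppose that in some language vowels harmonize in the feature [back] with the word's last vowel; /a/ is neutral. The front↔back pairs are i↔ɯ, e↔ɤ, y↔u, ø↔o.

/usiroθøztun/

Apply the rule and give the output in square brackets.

/i/ harmonizes with /u/ ([+back]) → [ɯ]
/ø/ harmonizes with /u/ ([+back]) → [o]

[usɯroθoztun]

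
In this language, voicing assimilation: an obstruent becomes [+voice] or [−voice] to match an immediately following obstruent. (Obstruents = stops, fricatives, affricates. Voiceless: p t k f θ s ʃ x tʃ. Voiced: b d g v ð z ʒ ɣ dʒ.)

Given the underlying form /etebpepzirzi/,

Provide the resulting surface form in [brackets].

[eteppebzirzi]

/b/ before /p/ (voiceless) → [p]
/p/ before /z/ (voiced) → [b]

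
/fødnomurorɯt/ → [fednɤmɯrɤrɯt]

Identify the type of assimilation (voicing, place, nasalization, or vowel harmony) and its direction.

/ø/→[e] /o/→[ɤ] /u/→[ɯ] /o/→[ɤ].
Vowels agree with the last vowel, so the harmony is regressive.

vowel harmony, regressive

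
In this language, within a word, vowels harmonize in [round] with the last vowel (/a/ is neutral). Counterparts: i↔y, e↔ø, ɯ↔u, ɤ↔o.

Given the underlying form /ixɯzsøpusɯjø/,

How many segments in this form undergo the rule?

/i/ harmonizes with /ø/ ([+round]) → [y]
/ɯ/ harmonizes with /ø/ ([+round]) → [u]
/ɯ/ harmonizes with /ø/ ([+round]) → [u]
3 segments change.

3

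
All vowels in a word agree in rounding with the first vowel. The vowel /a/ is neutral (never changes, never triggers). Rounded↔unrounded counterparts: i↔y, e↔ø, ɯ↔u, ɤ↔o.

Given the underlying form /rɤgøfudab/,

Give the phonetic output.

/ø/ harmonizes with /ɤ/ ([-round]) → [e]
/u/ harmonizes with /ɤ/ ([-round]) → [ɯ]

[rɤgefɯdab]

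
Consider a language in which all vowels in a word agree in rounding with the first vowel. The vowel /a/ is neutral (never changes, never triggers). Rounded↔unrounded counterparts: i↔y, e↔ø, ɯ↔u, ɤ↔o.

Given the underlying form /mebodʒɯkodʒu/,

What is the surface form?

/o/ harmonizes with /e/ ([-round]) → [ɤ]
/o/ harmonizes with /e/ ([-round]) → [ɤ]
/u/ harmonizes with /e/ ([-round]) → [ɯ]

[mebɤdʒɯkɤdʒɯ]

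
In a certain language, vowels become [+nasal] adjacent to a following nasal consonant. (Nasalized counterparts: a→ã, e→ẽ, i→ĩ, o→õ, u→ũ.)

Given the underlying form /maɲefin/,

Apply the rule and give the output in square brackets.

[mãɲefĩn]

/a/ before nasal /ɲ/ → [ã]
/i/ before nasal /n/ → [ĩ]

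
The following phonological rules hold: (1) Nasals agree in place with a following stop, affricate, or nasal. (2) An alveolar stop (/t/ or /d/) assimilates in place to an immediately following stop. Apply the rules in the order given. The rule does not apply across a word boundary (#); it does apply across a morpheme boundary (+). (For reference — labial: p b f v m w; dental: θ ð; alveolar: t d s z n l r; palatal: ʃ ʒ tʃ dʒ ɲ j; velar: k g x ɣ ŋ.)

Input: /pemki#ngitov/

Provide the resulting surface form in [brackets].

[peŋki#ŋgitov]

Rule 1: /m/ before /k/ (velar) → [ŋ]
Rule 1: /n/ before /g/ (velar) → [ŋ]
After rule 1: peŋki#ŋgitov
Rule 2: no segment meets the rule's conditions; no change.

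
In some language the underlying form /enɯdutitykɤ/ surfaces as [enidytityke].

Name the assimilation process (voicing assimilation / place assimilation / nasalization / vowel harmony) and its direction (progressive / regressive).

vowel harmony, progressive

/ɯ/→[i] /u/→[y] /ɤ/→[e].
Vowels agree with the first vowel, so the harmony is progressive.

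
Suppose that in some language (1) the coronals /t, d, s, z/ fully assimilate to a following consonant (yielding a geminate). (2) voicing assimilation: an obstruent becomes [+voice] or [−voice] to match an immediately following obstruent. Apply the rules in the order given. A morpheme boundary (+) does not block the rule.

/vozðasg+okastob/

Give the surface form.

[voððagg+okattob]

Rule 1: /z/ before /ð/ → [ð] (total assimilation)
Rule 1: /s/ before /g/ → [g] (total assimilation)
Rule 1: /s/ before /t/ → [t] (total assimilation)
After rule 1: voððagg+okattob
Rule 2: no segment meets the rule's conditions; no change.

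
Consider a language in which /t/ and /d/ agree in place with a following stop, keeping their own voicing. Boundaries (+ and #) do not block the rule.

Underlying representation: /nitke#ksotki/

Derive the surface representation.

/t/ before /k/ (velar) → [k]
/t/ before /k/ (velar) → [k]

[nikke#ksokki]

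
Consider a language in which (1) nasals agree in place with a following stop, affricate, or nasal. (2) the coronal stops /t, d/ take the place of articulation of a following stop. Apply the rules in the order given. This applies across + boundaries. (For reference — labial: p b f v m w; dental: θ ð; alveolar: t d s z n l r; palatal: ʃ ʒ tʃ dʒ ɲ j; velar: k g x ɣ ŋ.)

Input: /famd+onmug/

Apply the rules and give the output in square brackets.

[fand+ommug]

Rule 1: /m/ before /d/ (alveolar) → [n]
Rule 1: /n/ before /m/ (labial) → [m]
After rule 1: fand+ommug
Rule 2: no segment meets the rule's conditions; no change.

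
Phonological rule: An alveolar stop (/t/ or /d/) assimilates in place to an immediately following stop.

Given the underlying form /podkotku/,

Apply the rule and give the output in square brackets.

[pogkokku]

/d/ before /k/ (velar) → [g]
/t/ before /k/ (velar) → [k]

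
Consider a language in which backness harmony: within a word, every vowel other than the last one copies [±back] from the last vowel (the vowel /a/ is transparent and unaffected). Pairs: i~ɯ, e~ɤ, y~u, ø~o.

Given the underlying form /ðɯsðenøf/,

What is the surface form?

[ðisðenøf]

/ɯ/ harmonizes with /ø/ ([-back]) → [i]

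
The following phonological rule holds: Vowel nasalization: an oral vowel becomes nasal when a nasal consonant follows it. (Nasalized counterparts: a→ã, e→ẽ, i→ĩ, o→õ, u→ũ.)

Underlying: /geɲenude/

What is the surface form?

[gẽɲẽnude]

/e/ before nasal /ɲ/ → [ẽ]
/e/ before nasal /n/ → [ẽ]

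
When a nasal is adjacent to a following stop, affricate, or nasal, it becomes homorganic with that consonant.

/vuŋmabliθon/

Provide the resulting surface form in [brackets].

[vummabliθon]

/ŋ/ before /m/ (labial) → [m]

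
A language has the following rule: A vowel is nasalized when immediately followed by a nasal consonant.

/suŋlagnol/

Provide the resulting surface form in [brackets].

[sũŋlagnol]

/u/ before nasal /ŋ/ → [ũ]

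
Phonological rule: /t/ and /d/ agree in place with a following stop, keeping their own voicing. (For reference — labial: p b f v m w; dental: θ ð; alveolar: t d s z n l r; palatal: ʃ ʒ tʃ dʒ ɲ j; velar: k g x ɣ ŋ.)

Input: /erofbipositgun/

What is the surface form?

[erofbiposikgun]

/t/ before /g/ (velar) → [k]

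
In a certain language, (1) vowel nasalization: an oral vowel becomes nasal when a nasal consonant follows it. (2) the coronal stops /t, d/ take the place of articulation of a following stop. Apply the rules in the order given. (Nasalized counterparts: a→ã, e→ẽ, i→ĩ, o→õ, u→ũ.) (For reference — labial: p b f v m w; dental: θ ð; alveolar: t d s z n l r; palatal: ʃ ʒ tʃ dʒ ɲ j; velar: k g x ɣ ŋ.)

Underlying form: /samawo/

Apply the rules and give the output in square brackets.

[sãmawo]

Rule 1: /a/ before nasal /m/ → [ã]
After rule 1: sãmawo
Rule 2: no segment meets the rule's conditions; no change.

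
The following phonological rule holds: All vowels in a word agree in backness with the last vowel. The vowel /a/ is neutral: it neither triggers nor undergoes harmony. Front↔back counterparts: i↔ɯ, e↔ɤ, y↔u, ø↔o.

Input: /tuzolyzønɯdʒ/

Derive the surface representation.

/y/ harmonizes with /ɯ/ ([+back]) → [u]
/ø/ harmonizes with /ɯ/ ([+back]) → [o]

[tuzoluzonɯdʒ]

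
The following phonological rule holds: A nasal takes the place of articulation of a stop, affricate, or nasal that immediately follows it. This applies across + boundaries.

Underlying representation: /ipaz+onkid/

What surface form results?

/n/ before /k/ (velar) → [ŋ]

[ipaz+oŋkid]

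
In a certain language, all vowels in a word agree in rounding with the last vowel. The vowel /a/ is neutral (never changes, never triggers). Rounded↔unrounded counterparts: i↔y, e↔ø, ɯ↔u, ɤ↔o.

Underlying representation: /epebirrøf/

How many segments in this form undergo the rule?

/e/ harmonizes with /ø/ ([+round]) → [ø]
/e/ harmonizes with /ø/ ([+round]) → [ø]
/i/ harmonizes with /ø/ ([+round]) → [y]
3 segments change.

3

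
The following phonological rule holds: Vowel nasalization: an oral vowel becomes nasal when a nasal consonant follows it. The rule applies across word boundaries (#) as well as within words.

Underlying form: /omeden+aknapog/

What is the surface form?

[õmedẽn+aknapog]

/o/ before nasal /m/ → [õ]
/e/ before nasal /n/ → [ẽ]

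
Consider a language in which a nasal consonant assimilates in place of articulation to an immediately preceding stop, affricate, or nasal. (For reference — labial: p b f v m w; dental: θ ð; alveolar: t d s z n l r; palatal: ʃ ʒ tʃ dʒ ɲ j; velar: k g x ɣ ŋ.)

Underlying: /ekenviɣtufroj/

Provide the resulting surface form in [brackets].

no segment meets the rule's conditions; no change.

[ekenviɣtufroj]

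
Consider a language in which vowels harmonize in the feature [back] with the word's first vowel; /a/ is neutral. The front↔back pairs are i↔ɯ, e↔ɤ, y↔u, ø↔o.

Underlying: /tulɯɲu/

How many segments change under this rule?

No segment meets the rule's conditions.

0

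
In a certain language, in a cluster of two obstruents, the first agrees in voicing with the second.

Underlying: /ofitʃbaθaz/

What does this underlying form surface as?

/tʃ/ before /b/ (voiced) → [dʒ]

[ofidʒbaθaz]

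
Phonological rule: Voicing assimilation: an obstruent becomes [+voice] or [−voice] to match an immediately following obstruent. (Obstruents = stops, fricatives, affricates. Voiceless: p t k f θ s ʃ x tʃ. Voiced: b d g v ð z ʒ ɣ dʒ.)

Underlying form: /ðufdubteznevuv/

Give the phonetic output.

/f/ before /d/ (voiced) → [v]
/b/ before /t/ (voiceless) → [p]

[ðuvdupteznevuv]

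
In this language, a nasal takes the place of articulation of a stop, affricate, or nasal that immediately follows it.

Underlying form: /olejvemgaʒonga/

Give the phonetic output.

/m/ before /g/ (velar) → [ŋ]
/n/ before /g/ (velar) → [ŋ]

[olejveŋgaʒoŋga]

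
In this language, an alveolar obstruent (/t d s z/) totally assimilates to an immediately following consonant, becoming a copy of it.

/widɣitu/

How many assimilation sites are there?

/d/ before /ɣ/ → [ɣ] (total assimilation)
1 segment changes.

1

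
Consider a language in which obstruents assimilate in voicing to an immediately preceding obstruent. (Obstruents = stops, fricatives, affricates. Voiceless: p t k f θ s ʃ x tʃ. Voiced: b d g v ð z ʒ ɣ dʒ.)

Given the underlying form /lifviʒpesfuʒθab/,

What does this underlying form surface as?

/v/ after /f/ (voiceless) → [f]
/p/ after /ʒ/ (voiced) → [b]
/θ/ after /ʒ/ (voiced) → [ð]

[liffiʒbesfuʒðab]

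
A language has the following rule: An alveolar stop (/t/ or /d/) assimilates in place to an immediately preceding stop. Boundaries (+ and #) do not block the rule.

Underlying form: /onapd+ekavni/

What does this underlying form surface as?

[onapb+ekavni]

/d/ after /p/ (labial) → [b]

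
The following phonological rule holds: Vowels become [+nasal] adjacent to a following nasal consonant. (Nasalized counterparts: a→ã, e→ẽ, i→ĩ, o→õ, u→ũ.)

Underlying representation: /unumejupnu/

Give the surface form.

[ũnũmejupnu]

/u/ before nasal /n/ → [ũ]
/u/ before nasal /m/ → [ũ]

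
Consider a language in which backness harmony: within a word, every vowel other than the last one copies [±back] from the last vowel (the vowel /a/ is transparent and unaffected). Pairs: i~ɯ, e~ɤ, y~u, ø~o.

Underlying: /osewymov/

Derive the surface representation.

/e/ harmonizes with /o/ ([+back]) → [ɤ]
/y/ harmonizes with /o/ ([+back]) → [u]

[osɤwumov]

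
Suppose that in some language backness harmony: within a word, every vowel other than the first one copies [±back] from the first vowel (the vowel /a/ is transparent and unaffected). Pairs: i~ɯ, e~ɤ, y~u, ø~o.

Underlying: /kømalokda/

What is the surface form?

/o/ harmonizes with /ø/ ([-back]) → [ø]

[kømaløkda]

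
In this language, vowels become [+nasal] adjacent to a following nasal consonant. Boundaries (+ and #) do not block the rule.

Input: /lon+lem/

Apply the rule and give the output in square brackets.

[lõn+lẽm]

/o/ before nasal /n/ → [õ]
/e/ before nasal /m/ → [ẽ]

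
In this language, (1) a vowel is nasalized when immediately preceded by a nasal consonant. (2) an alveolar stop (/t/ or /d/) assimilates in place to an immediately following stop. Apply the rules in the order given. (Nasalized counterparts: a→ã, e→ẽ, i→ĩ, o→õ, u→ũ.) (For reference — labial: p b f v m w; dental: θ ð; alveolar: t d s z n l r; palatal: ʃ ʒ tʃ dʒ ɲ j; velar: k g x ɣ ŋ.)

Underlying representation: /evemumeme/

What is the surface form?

Rule 1: /u/ after nasal /m/ → [ũ]
Rule 1: /e/ after nasal /m/ → [ẽ]
Rule 1: /e/ after nasal /m/ → [ẽ]
After rule 1: evemũmẽmẽ
Rule 2: no segment meets the rule's conditions; no change.

[evemũmẽmẽ]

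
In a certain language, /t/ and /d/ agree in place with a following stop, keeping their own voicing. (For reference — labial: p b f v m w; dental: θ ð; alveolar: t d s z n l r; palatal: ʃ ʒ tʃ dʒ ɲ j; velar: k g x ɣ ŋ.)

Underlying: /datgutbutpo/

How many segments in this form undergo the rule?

/t/ before /g/ (velar) → [k]
/t/ before /b/ (labial) → [p]
/t/ before /p/ (labial) → [p]
3 segments change.

3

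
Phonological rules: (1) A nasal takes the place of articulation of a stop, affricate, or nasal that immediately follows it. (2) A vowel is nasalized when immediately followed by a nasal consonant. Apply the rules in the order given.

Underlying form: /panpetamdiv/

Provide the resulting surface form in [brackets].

Rule 1: /n/ before /p/ (labial) → [m]
Rule 1: /m/ before /d/ (alveolar) → [n]
After rule 1: pampetandiv
Rule 2: /a/ before nasal /m/ → [ã]
Rule 2: /a/ before nasal /n/ → [ã]

[pãmpetãndiv]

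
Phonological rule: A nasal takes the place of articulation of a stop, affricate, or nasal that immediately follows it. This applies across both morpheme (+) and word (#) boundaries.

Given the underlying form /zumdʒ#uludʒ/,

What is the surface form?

/m/ before /dʒ/ (palatal) → [ɲ]

[zuɲdʒ#uludʒ]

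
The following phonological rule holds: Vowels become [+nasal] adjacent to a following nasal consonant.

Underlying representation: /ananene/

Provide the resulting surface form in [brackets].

[ãnãnẽne]

/a/ before nasal /n/ → [ã]
/a/ before nasal /n/ → [ã]
/e/ before nasal /n/ → [ẽ]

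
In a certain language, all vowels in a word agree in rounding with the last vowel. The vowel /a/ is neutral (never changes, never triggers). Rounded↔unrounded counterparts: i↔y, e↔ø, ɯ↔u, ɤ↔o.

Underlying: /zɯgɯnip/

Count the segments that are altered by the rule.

0

No segment meets the rule's conditions.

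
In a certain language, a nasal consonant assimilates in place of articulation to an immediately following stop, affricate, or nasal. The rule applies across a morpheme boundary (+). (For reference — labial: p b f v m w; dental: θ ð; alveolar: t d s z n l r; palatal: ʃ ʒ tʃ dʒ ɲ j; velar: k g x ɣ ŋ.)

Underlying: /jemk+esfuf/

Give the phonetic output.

/m/ before /k/ (velar) → [ŋ]

[jeŋk+esfuf]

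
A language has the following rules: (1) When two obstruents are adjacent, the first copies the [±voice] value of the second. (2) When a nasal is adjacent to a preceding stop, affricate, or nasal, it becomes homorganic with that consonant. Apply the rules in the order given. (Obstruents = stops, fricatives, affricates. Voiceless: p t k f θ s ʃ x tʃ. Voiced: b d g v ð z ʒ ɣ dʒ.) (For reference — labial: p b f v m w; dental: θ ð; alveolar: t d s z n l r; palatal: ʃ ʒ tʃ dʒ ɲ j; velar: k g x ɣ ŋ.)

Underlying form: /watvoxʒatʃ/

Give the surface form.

[wadvoɣʒatʃ]

Rule 1: /t/ before /v/ (voiced) → [d]
Rule 1: /x/ before /ʒ/ (voiced) → [ɣ]
After rule 1: wadvoɣʒatʃ
Rule 2: no segment meets the rule's conditions; no change.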